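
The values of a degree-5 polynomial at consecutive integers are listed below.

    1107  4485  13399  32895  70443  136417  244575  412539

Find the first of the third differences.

D1: 3378, 8914, 19496, 37548, 65974, 108158, 167964
D2: 5536, 10582, 18052, 28426, 42184, 59806
D3: 5046, 7470, 10374, 13758, 17622
D4: 2424, 2904, 3384, 3864
D5: 480, 480, 480

5046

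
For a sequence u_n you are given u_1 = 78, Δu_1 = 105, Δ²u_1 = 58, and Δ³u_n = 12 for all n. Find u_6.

1303

Build the table forward from the leading diagonal:
D3: 12, 12, 12, 12, 12, 12
D2: 58, 70, 82, 94, 106, 118
D1: 105, 163, 233, 315, 409, 515
u: 78, 183, 346, 579, 894, 1303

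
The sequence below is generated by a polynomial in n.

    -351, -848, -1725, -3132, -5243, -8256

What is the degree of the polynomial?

4

First differences: -497, -877, -1407, -2111, -3013
Second differences: -380, -530, -704, -902
Third differences: -150, -174, -198
Fourth differences: -24, -24
The fourth differences are constant, so the polynomial has degree 4.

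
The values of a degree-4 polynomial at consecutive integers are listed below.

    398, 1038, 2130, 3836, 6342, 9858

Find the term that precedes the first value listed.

640  1092  1706  2506  3516
452  614  800  1010
162  186  210
24  24
The fourth differences are constant at 24.
Work back: 162 − 24 = 138;  452 − 138 = 314;  640 − 314 = 326;  398 − 326 = 72

72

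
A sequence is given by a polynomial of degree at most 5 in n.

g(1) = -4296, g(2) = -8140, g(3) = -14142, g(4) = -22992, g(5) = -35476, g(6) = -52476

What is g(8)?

-104032

D1: -3844, -6002, -8850, -12484, -17000
D2: -2158, -2848, -3634, -4516
D3: -690, -786, -882
D4: -96, -96
The fourth differences are constant (-96).
-882 − 96 = -978;  -4516 − 978 = -5494;  -17000 − 5494 = -22494;  -52476 − 22494 = -74970
-978 − 96 = -1074;  -5494 − 1074 = -6568;  -22494 − 6568 = -29062;  -74970 − 29062 = -104032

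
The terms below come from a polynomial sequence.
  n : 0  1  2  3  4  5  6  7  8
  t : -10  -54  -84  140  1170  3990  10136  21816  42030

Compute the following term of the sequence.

D1: -44, -30, 224, 1030, 2820, 6146, 11680, 20214
D2: 14, 254, 806, 1790, 3326, 5534, 8534
D3: 240, 552, 984, 1536, 2208, 3000
D4: 312, 432, 552, 672, 792
D5: 120, 120, 120, 120
Constant fifth difference = 120, so extend:
792 + 120 = 912;  3000 + 912 = 3912;  8534 + 3912 = 12446;  20214 + 12446 = 32660;  42030 + 32660 = 74690

74690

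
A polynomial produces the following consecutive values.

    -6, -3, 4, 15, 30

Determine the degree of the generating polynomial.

2

First differences: 3, 7, 11, 15
Second differences: 4, 4, 4
The second differences are constant, so the polynomial has degree 2.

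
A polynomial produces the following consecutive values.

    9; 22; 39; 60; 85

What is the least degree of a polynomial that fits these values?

13, 17, 21, 25
4, 4, 4
The second differences are constant, so the polynomial has degree 2.

2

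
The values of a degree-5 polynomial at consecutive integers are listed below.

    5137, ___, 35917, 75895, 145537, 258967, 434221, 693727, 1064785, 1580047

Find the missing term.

14911

Using the last 8 terms:
D1: 39978, 69642, 113430, 175254, 259506, 371058, 515262
D2: 29664, 43788, 61824, 84252, 111552, 144204
D3: 14124, 18036, 22428, 27300, 32652
D4: 3912, 4392, 4872, 5352
D5: 480, 480, 480
Constant fifth difference = 480.
Extend backward: 3912 − 480 = 3432;  14124 − 3432 = 10692;  29664 − 10692 = 18972;  39978 − 18972 = 21006;  35917 − 21006 = 14911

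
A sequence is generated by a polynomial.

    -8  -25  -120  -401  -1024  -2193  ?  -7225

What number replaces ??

Using the first 6 terms:
D1: -17  -95  -281  -623  -1169
D2: -78  -186  -342  -546
D3: -108  -156  -204
D4: -48  -48
Constant fourth difference = -48.
Extend forward: -204 − 48 = -252;  -546 − 252 = -798;  -1169 − 798 = -1967;  -2193 − 1967 = -4160

-4160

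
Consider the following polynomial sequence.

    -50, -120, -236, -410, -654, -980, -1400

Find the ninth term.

-2570

First differences: -70, -116, -174, -244, -326, -420
Second differences: -46, -58, -70, -82, -94
Third differences: -12, -12, -12, -12
Constant third difference = -12, so extend:
-94 − 12 = -106;  -420 − 106 = -526;  -1400 − 526 = -1926
-106 − 12 = -118;  -526 − 118 = -644;  -1926 − 644 = -2570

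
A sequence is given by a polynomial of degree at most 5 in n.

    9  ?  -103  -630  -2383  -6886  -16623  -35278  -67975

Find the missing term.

Using the last 7 terms:
First differences: -527, -1753, -4503, -9737, -18655, -32697
Second differences: -1226, -2750, -5234, -8918, -14042
Third differences: -1524, -2484, -3684, -5124
Fourth differences: -960, -1200, -1440
Fifth differences: -240, -240
Constant fifth difference = -240.
Extend backward: -960 + 240 = -720;  -1524 + 720 = -804;  -1226 + 804 = -422;  -527 + 422 = -105;  -103 + 105 = 2

2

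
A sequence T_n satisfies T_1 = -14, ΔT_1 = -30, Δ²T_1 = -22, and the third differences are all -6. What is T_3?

-96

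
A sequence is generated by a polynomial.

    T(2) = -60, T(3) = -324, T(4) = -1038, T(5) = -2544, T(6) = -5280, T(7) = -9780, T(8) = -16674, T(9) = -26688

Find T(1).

D1: -264, -714, -1506, -2736, -4500, -6894, -10014
D2: -450, -792, -1230, -1764, -2394, -3120
D3: -342, -438, -534, -630, -726
D4: -96, -96, -96, -96
The fourth differences are constant at -96.
Work back: -342 + 96 = -246;  -450 + 246 = -204;  -264 + 204 = -60;  -60 + 60 = 0

0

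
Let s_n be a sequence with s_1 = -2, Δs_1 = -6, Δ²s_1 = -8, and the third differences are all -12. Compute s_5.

-122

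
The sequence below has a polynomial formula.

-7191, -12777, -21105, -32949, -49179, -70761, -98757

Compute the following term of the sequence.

-134325

D1: -5586, -8328, -11844, -16230, -21582, -27996
D2: -2742, -3516, -4386, -5352, -6414
D3: -774, -870, -966, -1062
D4: -96, -96, -96
Fourth differences constant at -96.
-1062 − 96 = -1158;  -6414 − 1158 = -7572;  -27996 − 7572 = -35568;  -98757 − 35568 = -134325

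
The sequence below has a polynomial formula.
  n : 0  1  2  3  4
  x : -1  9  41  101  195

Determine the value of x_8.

1031

D1: 10, 32, 60, 94
D2: 22, 28, 34
D3: 6, 6
The third differences are constant (6).
34 + 6 = 40;  94 + 40 = 134;  195 + 134 = 329
40 + 6 = 46;  134 + 46 = 180;  329 + 180 = 509
46 + 6 = 52;  180 + 52 = 232;  509 + 232 = 741
52 + 6 = 58;  232 + 58 = 290;  741 + 290 = 1031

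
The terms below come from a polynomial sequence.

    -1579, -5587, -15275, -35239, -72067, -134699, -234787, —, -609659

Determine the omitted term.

Using the first 7 terms:
-4008, -9688, -19964, -36828, -62632, -100088
-5680, -10276, -16864, -25804, -37456
-4596, -6588, -8940, -11652
-1992, -2352, -2712
-360, -360
Constant fifth difference = -360.
Extend forward: -2712 − 360 = -3072;  -11652 − 3072 = -14724;  -37456 − 14724 = -52180;  -100088 − 52180 = -152268;  -234787 − 152268 = -387055

-387055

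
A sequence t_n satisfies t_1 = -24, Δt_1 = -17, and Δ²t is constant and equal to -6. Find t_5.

-128

Build the table forward from the leading diagonal:
Second differences: -6, -6, -6, -6, -6
First differences: -17, -23, -29, -35, -41
t: -24, -41, -64, -93, -128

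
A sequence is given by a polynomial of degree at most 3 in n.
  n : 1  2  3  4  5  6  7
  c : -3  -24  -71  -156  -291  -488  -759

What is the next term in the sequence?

-1116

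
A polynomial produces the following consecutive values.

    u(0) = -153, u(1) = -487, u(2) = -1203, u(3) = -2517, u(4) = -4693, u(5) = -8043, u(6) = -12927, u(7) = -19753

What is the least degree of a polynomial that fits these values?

4

First differences: -334, -716, -1314, -2176, -3350, -4884, -6826
Second differences: -382, -598, -862, -1174, -1534, -1942
Third differences: -216, -264, -312, -360, -408
Fourth differences: -48, -48, -48, -48
The fourth differences are constant, so the polynomial has degree 4.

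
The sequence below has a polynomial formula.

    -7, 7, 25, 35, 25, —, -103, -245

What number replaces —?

Using the first 5 terms:
Δ: 14  18  10  -10
Δ²: 4  -8  -20
Δ³: -12  -12
Constant third difference = -12.
Extend forward: -20 − 12 = -32;  -10 − 32 = -42;  25 − 42 = -17

-17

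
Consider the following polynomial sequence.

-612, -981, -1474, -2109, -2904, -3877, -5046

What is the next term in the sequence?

D1: -369 , -493 , -635 , -795 , -973 , -1169
D2: -124 , -142 , -160 , -178 , -196
D3: -18 , -18 , -18 , -18
Constant third difference = -18, so extend:
-196 − 18 = -214;  -1169 − 214 = -1383;  -5046 − 1383 = -6429

-6429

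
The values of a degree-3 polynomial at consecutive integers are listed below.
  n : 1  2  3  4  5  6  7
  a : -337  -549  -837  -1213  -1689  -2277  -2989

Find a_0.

-212, -288, -376, -476, -588, -712
-76, -88, -100, -112, -124
-12, -12, -12, -12
The third differences are constant at -12.
Work back: -76 + 12 = -64;  -212 + 64 = -148;  -337 + 148 = -189

-189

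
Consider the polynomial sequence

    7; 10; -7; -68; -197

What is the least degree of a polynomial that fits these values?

3

Δ: 3, -17, -61, -129
Δ²: -20, -44, -68
Δ³: -24, -24
The third differences are constant, so the polynomial has degree 3.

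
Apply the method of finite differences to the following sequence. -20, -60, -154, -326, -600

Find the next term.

-1000

-40 , -94 , -172 , -274
-54 , -78 , -102
-24 , -24
Constant third difference = -24, so extend:
-102 − 24 = -126;  -274 − 126 = -400;  -600 − 400 = -1000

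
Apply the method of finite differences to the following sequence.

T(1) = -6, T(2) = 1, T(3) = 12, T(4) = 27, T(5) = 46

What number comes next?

69

First differences: 7, 11, 15, 19
Second differences: 4, 4, 4
The second differences are constant (4).
19 + 4 = 23;  46 + 23 = 69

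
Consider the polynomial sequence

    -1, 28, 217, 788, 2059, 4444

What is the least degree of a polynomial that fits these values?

4

First differences: 29, 189, 571, 1271, 2385
Second differences: 160, 382, 700, 1114
Third differences: 222, 318, 414
Fourth differences: 96, 96
The fourth differences are constant, so the polynomial has degree 4.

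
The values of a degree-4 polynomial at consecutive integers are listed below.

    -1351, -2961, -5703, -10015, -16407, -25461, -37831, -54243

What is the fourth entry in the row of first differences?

-6392

First differences: -1610, -2742, -4312, -6392, -9054, -12370, -16412
Second differences: -1132, -1570, -2080, -2662, -3316, -4042
Third differences: -438, -510, -582, -654, -726
Fourth differences: -72, -72, -72, -72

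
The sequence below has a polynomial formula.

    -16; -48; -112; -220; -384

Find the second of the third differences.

First differences: -32, -64, -108, -164
Second differences: -32, -44, -56
Third differences: -12, -12

-12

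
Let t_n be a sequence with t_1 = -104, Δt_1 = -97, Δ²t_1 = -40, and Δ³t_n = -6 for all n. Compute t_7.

Build the table forward from the leading diagonal:
Δ³: -6  -6  -6  -6  -6  -6  -6
Δ²: -40  -46  -52  -58  -64  -70  -76
Δ: -97  -137  -183  -235  -293  -357  -427
t: -104  -201  -338  -521  -756  -1049  -1406

-1406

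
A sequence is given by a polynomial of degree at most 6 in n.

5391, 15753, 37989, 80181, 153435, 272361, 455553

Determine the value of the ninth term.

Δ: 10362, 22236, 42192, 73254, 118926, 183192
Δ²: 11874, 19956, 31062, 45672, 64266
Δ³: 8082, 11106, 14610, 18594
Δ⁴: 3024, 3504, 3984
Δ⁵: 480, 480
Constant fifth difference = 480, so extend:
3984 + 480 = 4464;  18594 + 4464 = 23058;  64266 + 23058 = 87324;  183192 + 87324 = 270516;  455553 + 270516 = 726069
4464 + 480 = 4944;  23058 + 4944 = 28002;  87324 + 28002 = 115326;  270516 + 115326 = 385842;  726069 + 385842 = 1111911

1111911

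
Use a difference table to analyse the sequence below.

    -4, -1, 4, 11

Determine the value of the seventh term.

44

3  5  7
2  2
Second differences constant at 2.
7 + 2 = 9;  11 + 9 = 20
9 + 2 = 11;  20 + 11 = 31
11 + 2 = 13;  31 + 13 = 44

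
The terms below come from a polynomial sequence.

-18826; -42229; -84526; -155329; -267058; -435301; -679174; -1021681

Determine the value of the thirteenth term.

First differences: -23403  -42297  -70803  -111729  -168243  -243873  -342507
Second differences: -18894  -28506  -40926  -56514  -75630  -98634
Third differences: -9612  -12420  -15588  -19116  -23004
Fourth differences: -2808  -3168  -3528  -3888
Fifth differences: -360  -360  -360
The fifth differences are constant (-360).
-3888 − 360 = -4248;  -23004 − 4248 = -27252;  -98634 − 27252 = -125886;  -342507 − 125886 = -468393;  -1021681 − 468393 = -1490074
-4248 − 360 = -4608;  -27252 − 4608 = -31860;  -125886 − 31860 = -157746;  -468393 − 157746 = -626139;  -1490074 − 626139 = -2116213
-4608 − 360 = -4968;  -31860 − 4968 = -36828;  -157746 − 36828 = -194574;  -626139 − 194574 = -820713;  -2116213 − 820713 = -2936926
-4968 − 360 = -5328;  -36828 − 5328 = -42156;  -194574 − 42156 = -236730;  -820713 − 236730 = -1057443;  -2936926 − 1057443 = -3994369
-5328 − 360 = -5688;  -42156 − 5688 = -47844;  -236730 − 47844 = -284574;  -1057443 − 284574 = -1342017;  -3994369 − 1342017 = -5336386

-5336386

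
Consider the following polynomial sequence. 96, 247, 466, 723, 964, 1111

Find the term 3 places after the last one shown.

-152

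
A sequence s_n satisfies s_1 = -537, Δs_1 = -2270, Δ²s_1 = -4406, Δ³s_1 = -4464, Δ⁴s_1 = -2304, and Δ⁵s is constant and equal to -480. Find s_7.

-206967

Build the table forward from the leading diagonal:
D5: -480  -480  -480  -480  -480  -480  -480
D4: -2304  -2784  -3264  -3744  -4224  -4704  -5184
D3: -4464  -6768  -9552  -12816  -16560  -20784  -25488
D2: -4406  -8870  -15638  -25190  -38006  -54566  -75350
D1: -2270  -6676  -15546  -31184  -56374  -94380  -148946
s: -537  -2807  -9483  -25029  -56213  -112587  -206967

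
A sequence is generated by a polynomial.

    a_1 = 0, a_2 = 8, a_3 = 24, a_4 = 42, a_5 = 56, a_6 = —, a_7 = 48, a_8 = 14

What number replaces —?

Using the first 5 terms:
8, 16, 18, 14
8, 2, -4
-6, -6
Constant third difference = -6.
Extend forward: -4 − 6 = -10;  14 − 10 = 4;  56 + 4 = 60

60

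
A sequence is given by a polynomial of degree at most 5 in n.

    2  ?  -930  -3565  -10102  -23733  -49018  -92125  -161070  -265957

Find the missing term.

Using the last 8 terms:
-2635, -6537, -13631, -25285, -43107, -68945, -104887
-3902, -7094, -11654, -17822, -25838, -35942
-3192, -4560, -6168, -8016, -10104
-1368, -1608, -1848, -2088
-240, -240, -240
Constant fifth difference = -240.
Extend backward: -1368 + 240 = -1128;  -3192 + 1128 = -2064;  -3902 + 2064 = -1838;  -2635 + 1838 = -797;  -930 + 797 = -133

-133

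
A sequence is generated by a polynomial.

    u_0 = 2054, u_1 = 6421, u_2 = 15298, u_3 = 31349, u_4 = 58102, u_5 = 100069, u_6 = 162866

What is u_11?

1078261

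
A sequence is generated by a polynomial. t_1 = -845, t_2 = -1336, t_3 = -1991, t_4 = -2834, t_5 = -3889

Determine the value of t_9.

-10709

-491, -655, -843, -1055
-164, -188, -212
-24, -24
Constant third difference = -24, so extend:
-212 − 24 = -236;  -1055 − 236 = -1291;  -3889 − 1291 = -5180
-236 − 24 = -260;  -1291 − 260 = -1551;  -5180 − 1551 = -6731
-260 − 24 = -284;  -1551 − 284 = -1835;  -6731 − 1835 = -8566
-284 − 24 = -308;  -1835 − 308 = -2143;  -8566 − 2143 = -10709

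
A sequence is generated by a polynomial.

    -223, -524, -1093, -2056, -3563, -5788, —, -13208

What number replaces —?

-8929

Using the first 6 terms:
Δ: -301, -569, -963, -1507, -2225
Δ²: -268, -394, -544, -718
Δ³: -126, -150, -174
Δ⁴: -24, -24
Constant fourth difference = -24.
Extend forward: -174 − 24 = -198;  -718 − 198 = -916;  -2225 − 916 = -3141;  -5788 − 3141 = -8929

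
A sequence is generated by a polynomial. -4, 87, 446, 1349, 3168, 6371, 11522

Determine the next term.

19281

D1: 91, 359, 903, 1819, 3203, 5151
D2: 268, 544, 916, 1384, 1948
D3: 276, 372, 468, 564
D4: 96, 96, 96
The fourth differences are constant (96).
564 + 96 = 660;  1948 + 660 = 2608;  5151 + 2608 = 7759;  11522 + 7759 = 19281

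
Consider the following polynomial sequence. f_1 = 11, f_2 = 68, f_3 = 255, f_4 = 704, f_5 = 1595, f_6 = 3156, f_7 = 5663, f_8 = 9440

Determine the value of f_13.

62075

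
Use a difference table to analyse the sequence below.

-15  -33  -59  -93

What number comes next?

-135

D1: -18, -26, -34
D2: -8, -8
Constant second difference = -8, so extend:
-34 − 8 = -42;  -93 − 42 = -135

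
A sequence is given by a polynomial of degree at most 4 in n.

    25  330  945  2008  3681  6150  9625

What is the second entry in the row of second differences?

448

D1: 305, 615, 1063, 1673, 2469, 3475
D2: 310, 448, 610, 796, 1006
D3: 138, 162, 186, 210
D4: 24, 24, 24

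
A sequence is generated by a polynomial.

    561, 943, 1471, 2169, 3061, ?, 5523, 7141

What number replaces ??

Using the first 5 terms:
Δ: 382  528  698  892
Δ²: 146  170  194
Δ³: 24  24
Constant third difference = 24.
Extend forward: 194 + 24 = 218;  892 + 218 = 1110;  3061 + 1110 = 4171

4171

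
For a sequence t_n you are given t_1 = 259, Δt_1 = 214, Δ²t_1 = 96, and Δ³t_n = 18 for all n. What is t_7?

3343

Build the table forward from the leading diagonal:
Δ³: 18  18  18  18  18  18  18
Δ²: 96  114  132  150  168  186  204
Δ: 214  310  424  556  706  874  1060
t: 259  473  783  1207  1763  2469  3343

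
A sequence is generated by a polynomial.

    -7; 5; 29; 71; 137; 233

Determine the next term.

Δ: 12 , 24 , 42 , 66 , 96
Δ²: 12 , 18 , 24 , 30
Δ³: 6 , 6 , 6
The third differences are constant (6).
30 + 6 = 36;  96 + 36 = 132;  233 + 132 = 365

365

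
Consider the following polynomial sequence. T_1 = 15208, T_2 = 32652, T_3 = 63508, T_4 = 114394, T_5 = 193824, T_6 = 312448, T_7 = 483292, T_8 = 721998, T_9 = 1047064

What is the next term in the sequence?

D1: 17444  30856  50886  79430  118624  170844  238706  325066
D2: 13412  20030  28544  39194  52220  67862  86360
D3: 6618  8514  10650  13026  15642  18498
D4: 1896  2136  2376  2616  2856
D5: 240  240  240  240
The fifth differences are constant (240).
2856 + 240 = 3096;  18498 + 3096 = 21594;  86360 + 21594 = 107954;  325066 + 107954 = 433020;  1047064 + 433020 = 1480084

1480084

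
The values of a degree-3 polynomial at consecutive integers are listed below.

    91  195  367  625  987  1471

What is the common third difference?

18

D1: 104, 172, 258, 362, 484
D2: 68, 86, 104, 122
D3: 18, 18, 18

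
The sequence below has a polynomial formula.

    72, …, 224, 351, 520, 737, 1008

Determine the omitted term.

133

Using the last 5 terms:
First differences: 127, 169, 217, 271
Second differences: 42, 48, 54
Third differences: 6, 6
Constant third difference = 6.
Extend backward: 42 − 6 = 36;  127 − 36 = 91;  224 − 91 = 133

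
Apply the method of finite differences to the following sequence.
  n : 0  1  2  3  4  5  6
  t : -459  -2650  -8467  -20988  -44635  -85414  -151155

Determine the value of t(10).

D1: -2191, -5817, -12521, -23647, -40779, -65741
D2: -3626, -6704, -11126, -17132, -24962
D3: -3078, -4422, -6006, -7830
D4: -1344, -1584, -1824
D5: -240, -240
Constant fifth difference = -240, so extend:
-1824 − 240 = -2064;  -7830 − 2064 = -9894;  -24962 − 9894 = -34856;  -65741 − 34856 = -100597;  -151155 − 100597 = -251752
-2064 − 240 = -2304;  -9894 − 2304 = -12198;  -34856 − 12198 = -47054;  -100597 − 47054 = -147651;  -251752 − 147651 = -399403
-2304 − 240 = -2544;  -12198 − 2544 = -14742;  -47054 − 14742 = -61796;  -147651 − 61796 = -209447;  -399403 − 209447 = -608850
-2544 − 240 = -2784;  -14742 − 2784 = -17526;  -61796 − 17526 = -79322;  -209447 − 79322 = -288769;  -608850 − 288769 = -897619

-897619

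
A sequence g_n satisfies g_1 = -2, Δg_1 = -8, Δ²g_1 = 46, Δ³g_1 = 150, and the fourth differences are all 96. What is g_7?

Build the table forward from the leading diagonal:
Δ⁴: 96  96  96  96  96  96  96
Δ³: 150  246  342  438  534  630  726
Δ²: 46  196  442  784  1222  1756  2386
Δ: -8  38  234  676  1460  2682  4438
g: -2  -10  28  262  938  2398  5080

5080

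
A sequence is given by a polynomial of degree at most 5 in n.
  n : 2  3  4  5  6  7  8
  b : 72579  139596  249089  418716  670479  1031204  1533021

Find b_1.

D1: 67017  109493  169627  251763  360725  501817
D2: 42476  60134  82136  108962  141092
D3: 17658  22002  26826  32130
D4: 4344  4824  5304
D5: 480  480
The fifth differences are constant at 480.
Work back: 4344 − 480 = 3864;  17658 − 3864 = 13794;  42476 − 13794 = 28682;  67017 − 28682 = 38335;  72579 − 38335 = 34244

34244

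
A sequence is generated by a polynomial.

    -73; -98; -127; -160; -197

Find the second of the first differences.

First differences: -25, -29, -33, -37
Second differences: -4, -4, -4

-29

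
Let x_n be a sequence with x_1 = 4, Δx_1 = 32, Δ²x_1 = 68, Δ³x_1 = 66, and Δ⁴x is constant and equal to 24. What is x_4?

370

Build the table forward from the leading diagonal:
Δ⁴: 24, 24, 24, 24
Δ³: 66, 90, 114, 138
Δ²: 68, 134, 224, 338
Δ: 32, 100, 234, 458
x: 4, 36, 136, 370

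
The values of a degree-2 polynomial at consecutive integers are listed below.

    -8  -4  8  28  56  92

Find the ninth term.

248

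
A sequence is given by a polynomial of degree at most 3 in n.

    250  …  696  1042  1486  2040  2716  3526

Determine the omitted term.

436

Using the last 6 terms:
D1: 346, 444, 554, 676, 810
D2: 98, 110, 122, 134
D3: 12, 12, 12
Constant third difference = 12.
Extend backward: 98 − 12 = 86;  346 − 86 = 260;  696 − 260 = 436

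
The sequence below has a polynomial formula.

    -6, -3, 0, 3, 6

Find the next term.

9

3, 3, 3, 3
Constant first difference = 3, so extend:
6 + 3 = 9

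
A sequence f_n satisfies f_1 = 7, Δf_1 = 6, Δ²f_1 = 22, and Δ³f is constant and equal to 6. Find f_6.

317

Build the table forward from the leading diagonal:
Δ³: 6, 6, 6, 6, 6, 6
Δ²: 22, 28, 34, 40, 46, 52
Δ: 6, 28, 56, 90, 130, 176
f: 7, 13, 41, 97, 187, 317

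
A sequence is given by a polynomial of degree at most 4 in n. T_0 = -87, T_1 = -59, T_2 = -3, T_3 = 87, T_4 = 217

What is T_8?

1257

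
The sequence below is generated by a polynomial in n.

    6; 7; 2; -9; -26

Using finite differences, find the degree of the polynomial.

2

D1: 1, -5, -11, -17
D2: -6, -6, -6
The second differences are constant, so the polynomial has degree 2.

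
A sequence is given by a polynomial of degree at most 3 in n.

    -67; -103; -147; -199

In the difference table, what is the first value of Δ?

-36

Δ: -36, -44, -52
Δ²: -8, -8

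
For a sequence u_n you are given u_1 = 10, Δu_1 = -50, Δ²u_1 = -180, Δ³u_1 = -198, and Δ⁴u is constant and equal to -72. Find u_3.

-270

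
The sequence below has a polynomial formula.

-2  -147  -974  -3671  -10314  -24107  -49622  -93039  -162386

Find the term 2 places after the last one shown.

-145, -827, -2697, -6643, -13793, -25515, -43417, -69347
-682, -1870, -3946, -7150, -11722, -17902, -25930
-1188, -2076, -3204, -4572, -6180, -8028
-888, -1128, -1368, -1608, -1848
-240, -240, -240, -240
The fifth differences are constant (-240).
-1848 − 240 = -2088;  -8028 − 2088 = -10116;  -25930 − 10116 = -36046;  -69347 − 36046 = -105393;  -162386 − 105393 = -267779
-2088 − 240 = -2328;  -10116 − 2328 = -12444;  -36046 − 12444 = -48490;  -105393 − 48490 = -153883;  -267779 − 153883 = -421662

-421662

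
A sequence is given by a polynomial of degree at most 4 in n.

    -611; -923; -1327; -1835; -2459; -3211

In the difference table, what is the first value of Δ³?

-12

Δ: -312, -404, -508, -624, -752
Δ²: -92, -104, -116, -128
Δ³: -12, -12, -12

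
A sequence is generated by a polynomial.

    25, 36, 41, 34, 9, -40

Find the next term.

-119

First differences: 11, 5, -7, -25, -49
Second differences: -6, -12, -18, -24
Third differences: -6, -6, -6
Third differences constant at -6.
-24 − 6 = -30;  -49 − 30 = -79;  -40 − 79 = -119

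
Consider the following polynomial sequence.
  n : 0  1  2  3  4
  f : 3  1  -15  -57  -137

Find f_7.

D1: -2, -16, -42, -80
D2: -14, -26, -38
D3: -12, -12
Third differences constant at -12.
-38 − 12 = -50;  -80 − 50 = -130;  -137 − 130 = -267
-50 − 12 = -62;  -130 − 62 = -192;  -267 − 192 = -459
-62 − 12 = -74;  -192 − 74 = -266;  -459 − 266 = -725

-725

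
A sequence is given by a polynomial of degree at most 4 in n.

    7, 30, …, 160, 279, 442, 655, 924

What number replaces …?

79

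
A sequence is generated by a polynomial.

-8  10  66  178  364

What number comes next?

D1: 18 , 56 , 112 , 186
D2: 38 , 56 , 74
D3: 18 , 18
Constant third difference = 18, so extend:
74 + 18 = 92;  186 + 92 = 278;  364 + 278 = 642

642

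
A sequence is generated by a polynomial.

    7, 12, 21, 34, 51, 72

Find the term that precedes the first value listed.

D1: 5  9  13  17  21
D2: 4  4  4  4
The second differences are constant at 4.
Work back: 5 − 4 = 1;  7 − 1 = 6

6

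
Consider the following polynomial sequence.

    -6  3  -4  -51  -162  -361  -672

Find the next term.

-1119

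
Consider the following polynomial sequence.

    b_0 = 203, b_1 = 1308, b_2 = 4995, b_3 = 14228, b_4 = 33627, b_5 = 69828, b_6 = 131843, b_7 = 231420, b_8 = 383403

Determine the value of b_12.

1940795

1105, 3687, 9233, 19399, 36201, 62015, 99577, 151983
2582, 5546, 10166, 16802, 25814, 37562, 52406
2964, 4620, 6636, 9012, 11748, 14844
1656, 2016, 2376, 2736, 3096
360, 360, 360, 360
Fifth differences constant at 360.
3096 + 360 = 3456;  14844 + 3456 = 18300;  52406 + 18300 = 70706;  151983 + 70706 = 222689;  383403 + 222689 = 606092
3456 + 360 = 3816;  18300 + 3816 = 22116;  70706 + 22116 = 92822;  222689 + 92822 = 315511;  606092 + 315511 = 921603
3816 + 360 = 4176;  22116 + 4176 = 26292;  92822 + 26292 = 119114;  315511 + 119114 = 434625;  921603 + 434625 = 1356228
4176 + 360 = 4536;  26292 + 4536 = 30828;  119114 + 30828 = 149942;  434625 + 149942 = 584567;  1356228 + 584567 = 1940795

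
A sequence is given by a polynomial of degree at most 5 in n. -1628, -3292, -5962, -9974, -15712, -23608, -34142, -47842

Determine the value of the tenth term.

First differences: -1664  -2670  -4012  -5738  -7896  -10534  -13700
Second differences: -1006  -1342  -1726  -2158  -2638  -3166
Third differences: -336  -384  -432  -480  -528
Fourth differences: -48  -48  -48  -48
The fourth differences are constant (-48).
-528 − 48 = -576;  -3166 − 576 = -3742;  -13700 − 3742 = -17442;  -47842 − 17442 = -65284
-576 − 48 = -624;  -3742 − 624 = -4366;  -17442 − 4366 = -21808;  -65284 − 21808 = -87092

-87092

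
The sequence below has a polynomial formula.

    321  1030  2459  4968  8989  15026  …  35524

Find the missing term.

Using the first 6 terms:
709, 1429, 2509, 4021, 6037
720, 1080, 1512, 2016
360, 432, 504
72, 72
Constant fourth difference = 72.
Extend forward: 504 + 72 = 576;  2016 + 576 = 2592;  6037 + 2592 = 8629;  15026 + 8629 = 23655

23655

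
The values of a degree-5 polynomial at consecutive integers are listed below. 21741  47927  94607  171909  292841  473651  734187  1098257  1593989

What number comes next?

2254191

D1: 26186, 46680, 77302, 120932, 180810, 260536, 364070, 495732
D2: 20494, 30622, 43630, 59878, 79726, 103534, 131662
D3: 10128, 13008, 16248, 19848, 23808, 28128
D4: 2880, 3240, 3600, 3960, 4320
D5: 360, 360, 360, 360
Fifth differences constant at 360.
4320 + 360 = 4680;  28128 + 4680 = 32808;  131662 + 32808 = 164470;  495732 + 164470 = 660202;  1593989 + 660202 = 2254191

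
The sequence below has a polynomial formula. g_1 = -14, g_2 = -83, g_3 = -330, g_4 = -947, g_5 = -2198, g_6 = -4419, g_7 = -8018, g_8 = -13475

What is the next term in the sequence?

-21342

D1: -69 , -247 , -617 , -1251 , -2221 , -3599 , -5457
D2: -178 , -370 , -634 , -970 , -1378 , -1858
D3: -192 , -264 , -336 , -408 , -480
D4: -72 , -72 , -72 , -72
Constant fourth difference = -72, so extend:
-480 − 72 = -552;  -1858 − 552 = -2410;  -5457 − 2410 = -7867;  -13475 − 7867 = -21342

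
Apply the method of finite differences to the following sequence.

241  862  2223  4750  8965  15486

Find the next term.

25027

Δ: 621 , 1361 , 2527 , 4215 , 6521
Δ²: 740 , 1166 , 1688 , 2306
Δ³: 426 , 522 , 618
Δ⁴: 96 , 96
Fourth differences constant at 96.
618 + 96 = 714;  2306 + 714 = 3020;  6521 + 3020 = 9541;  15486 + 9541 = 25027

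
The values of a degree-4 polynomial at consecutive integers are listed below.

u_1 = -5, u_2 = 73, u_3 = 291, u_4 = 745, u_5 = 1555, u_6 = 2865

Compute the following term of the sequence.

4843

D1: 78 , 218 , 454 , 810 , 1310
D2: 140 , 236 , 356 , 500
D3: 96 , 120 , 144
D4: 24 , 24
Constant fourth difference = 24, so extend:
144 + 24 = 168;  500 + 168 = 668;  1310 + 668 = 1978;  2865 + 1978 = 4843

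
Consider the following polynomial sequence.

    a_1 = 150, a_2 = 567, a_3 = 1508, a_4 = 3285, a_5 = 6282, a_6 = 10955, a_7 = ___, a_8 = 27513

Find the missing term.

17832

Using the first 6 terms:
First differences: 417, 941, 1777, 2997, 4673
Second differences: 524, 836, 1220, 1676
Third differences: 312, 384, 456
Fourth differences: 72, 72
Constant fourth difference = 72.
Extend forward: 456 + 72 = 528;  1676 + 528 = 2204;  4673 + 2204 = 6877;  10955 + 6877 = 17832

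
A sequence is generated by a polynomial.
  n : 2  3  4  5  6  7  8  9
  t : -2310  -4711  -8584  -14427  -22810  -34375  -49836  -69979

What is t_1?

-2401  -3873  -5843  -8383  -11565  -15461  -20143
-1472  -1970  -2540  -3182  -3896  -4682
-498  -570  -642  -714  -786
-72  -72  -72  -72
The fourth differences are constant at -72.
Work back: -498 + 72 = -426;  -1472 + 426 = -1046;  -2401 + 1046 = -1355;  -2310 + 1355 = -955

-955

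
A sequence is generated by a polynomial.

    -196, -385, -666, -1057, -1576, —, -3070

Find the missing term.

-2241

Using the first 5 terms:
D1: -189, -281, -391, -519
D2: -92, -110, -128
D3: -18, -18
Constant third difference = -18.
Extend forward: -128 − 18 = -146;  -519 − 146 = -665;  -1576 − 665 = -2241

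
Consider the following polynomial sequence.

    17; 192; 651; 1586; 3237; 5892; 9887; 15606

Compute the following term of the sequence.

Δ: 175, 459, 935, 1651, 2655, 3995, 5719
Δ²: 284, 476, 716, 1004, 1340, 1724
Δ³: 192, 240, 288, 336, 384
Δ⁴: 48, 48, 48, 48
The fourth differences are constant (48).
384 + 48 = 432;  1724 + 432 = 2156;  5719 + 2156 = 7875;  15606 + 7875 = 23481

23481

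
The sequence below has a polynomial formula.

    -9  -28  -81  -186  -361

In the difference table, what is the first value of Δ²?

Δ: -19, -53, -105, -175
Δ²: -34, -52, -70
Δ³: -18, -18

-34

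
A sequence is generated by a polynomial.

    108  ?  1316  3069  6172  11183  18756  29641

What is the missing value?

Using the last 6 terms:
1753, 3103, 5011, 7573, 10885
1350, 1908, 2562, 3312
558, 654, 750
96, 96
Constant fourth difference = 96.
Extend backward: 558 − 96 = 462;  1350 − 462 = 888;  1753 − 888 = 865;  1316 − 865 = 451

451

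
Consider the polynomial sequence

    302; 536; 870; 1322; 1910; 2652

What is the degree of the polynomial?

3

Δ: 234, 334, 452, 588, 742
Δ²: 100, 118, 136, 154
Δ³: 18, 18, 18
The third differences are constant, so the polynomial has degree 3.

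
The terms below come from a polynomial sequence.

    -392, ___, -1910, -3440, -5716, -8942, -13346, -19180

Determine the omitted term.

-946

Using the last 6 terms:
First differences: -1530, -2276, -3226, -4404, -5834
Second differences: -746, -950, -1178, -1430
Third differences: -204, -228, -252
Fourth differences: -24, -24
Constant fourth difference = -24.
Extend backward: -204 + 24 = -180;  -746 + 180 = -566;  -1530 + 566 = -964;  -1910 + 964 = -946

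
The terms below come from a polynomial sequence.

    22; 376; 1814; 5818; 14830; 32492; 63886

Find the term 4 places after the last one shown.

Δ: 354, 1438, 4004, 9012, 17662, 31394
Δ²: 1084, 2566, 5008, 8650, 13732
Δ³: 1482, 2442, 3642, 5082
Δ⁴: 960, 1200, 1440
Δ⁵: 240, 240
Constant fifth difference = 240, so extend:
1440 + 240 = 1680;  5082 + 1680 = 6762;  13732 + 6762 = 20494;  31394 + 20494 = 51888;  63886 + 51888 = 115774
1680 + 240 = 1920;  6762 + 1920 = 8682;  20494 + 8682 = 29176;  51888 + 29176 = 81064;  115774 + 81064 = 196838
1920 + 240 = 2160;  8682 + 2160 = 10842;  29176 + 10842 = 40018;  81064 + 40018 = 121082;  196838 + 121082 = 317920
2160 + 240 = 2400;  10842 + 2400 = 13242;  40018 + 13242 = 53260;  121082 + 53260 = 174342;  317920 + 174342 = 492262

492262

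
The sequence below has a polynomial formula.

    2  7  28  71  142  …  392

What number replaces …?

247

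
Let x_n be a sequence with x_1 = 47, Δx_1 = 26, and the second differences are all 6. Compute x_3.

Build the table forward from the leading diagonal:
D2: 6, 6, 6
D1: 26, 32, 38
x: 47, 73, 105

105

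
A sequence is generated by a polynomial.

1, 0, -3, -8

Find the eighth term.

-48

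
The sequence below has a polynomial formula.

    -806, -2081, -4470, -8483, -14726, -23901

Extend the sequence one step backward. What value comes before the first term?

First differences: -1275  -2389  -4013  -6243  -9175
Second differences: -1114  -1624  -2230  -2932
Third differences: -510  -606  -702
Fourth differences: -96  -96
The fourth differences are constant at -96.
Work back: -510 + 96 = -414;  -1114 + 414 = -700;  -1275 + 700 = -575;  -806 + 575 = -231

-231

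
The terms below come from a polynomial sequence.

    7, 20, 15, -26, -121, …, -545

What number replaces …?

Using the first 5 terms:
D1: 13  -5  -41  -95
D2: -18  -36  -54
D3: -18  -18
Constant third difference = -18.
Extend forward: -54 − 18 = -72;  -95 − 72 = -167;  -121 − 167 = -288

-288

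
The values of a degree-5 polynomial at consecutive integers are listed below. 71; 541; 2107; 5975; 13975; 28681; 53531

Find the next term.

92947

470, 1566, 3868, 8000, 14706, 24850
1096, 2302, 4132, 6706, 10144
1206, 1830, 2574, 3438
624, 744, 864
120, 120
Fifth differences constant at 120.
864 + 120 = 984;  3438 + 984 = 4422;  10144 + 4422 = 14566;  24850 + 14566 = 39416;  53531 + 39416 = 92947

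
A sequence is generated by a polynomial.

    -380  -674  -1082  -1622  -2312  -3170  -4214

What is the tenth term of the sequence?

-8642

Δ: -294 , -408 , -540 , -690 , -858 , -1044
Δ²: -114 , -132 , -150 , -168 , -186
Δ³: -18 , -18 , -18 , -18
Constant third difference = -18, so extend:
-186 − 18 = -204;  -1044 − 204 = -1248;  -4214 − 1248 = -5462
-204 − 18 = -222;  -1248 − 222 = -1470;  -5462 − 1470 = -6932
-222 − 18 = -240;  -1470 − 240 = -1710;  -6932 − 1710 = -8642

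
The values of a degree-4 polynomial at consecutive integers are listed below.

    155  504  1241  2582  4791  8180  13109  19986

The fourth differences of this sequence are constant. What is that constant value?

D1: 349, 737, 1341, 2209, 3389, 4929, 6877
D2: 388, 604, 868, 1180, 1540, 1948
D3: 216, 264, 312, 360, 408
D4: 48, 48, 48, 48

48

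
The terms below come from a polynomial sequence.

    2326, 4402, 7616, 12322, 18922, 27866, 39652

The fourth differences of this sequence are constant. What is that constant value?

48

D1: 2076, 3214, 4706, 6600, 8944, 11786
D2: 1138, 1492, 1894, 2344, 2842
D3: 354, 402, 450, 498
D4: 48, 48, 48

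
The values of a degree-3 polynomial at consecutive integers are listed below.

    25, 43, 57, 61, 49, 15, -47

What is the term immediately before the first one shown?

Δ: 18, 14, 4, -12, -34, -62
Δ²: -4, -10, -16, -22, -28
Δ³: -6, -6, -6, -6
The third differences are constant at -6.
Work back: -4 + 6 = 2;  18 − 2 = 16;  25 − 16 = 9

9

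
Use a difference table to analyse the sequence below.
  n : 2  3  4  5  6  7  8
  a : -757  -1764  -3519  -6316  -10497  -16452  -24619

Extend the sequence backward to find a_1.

-252

First differences: -1007  -1755  -2797  -4181  -5955  -8167
Second differences: -748  -1042  -1384  -1774  -2212
Third differences: -294  -342  -390  -438
Fourth differences: -48  -48  -48
The fourth differences are constant at -48.
Work back: -294 + 48 = -246;  -748 + 246 = -502;  -1007 + 502 = -505;  -757 + 505 = -252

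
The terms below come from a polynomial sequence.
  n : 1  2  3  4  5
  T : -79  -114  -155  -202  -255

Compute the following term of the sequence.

-35, -41, -47, -53
-6, -6, -6
The second differences are constant (-6).
-53 − 6 = -59;  -255 − 59 = -314

-314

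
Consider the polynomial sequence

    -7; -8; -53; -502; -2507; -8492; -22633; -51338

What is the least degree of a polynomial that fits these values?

-1, -45, -449, -2005, -5985, -14141, -28705
-44, -404, -1556, -3980, -8156, -14564
-360, -1152, -2424, -4176, -6408
-792, -1272, -1752, -2232
-480, -480, -480
The fifth differences are constant, so the polynomial has degree 5.

5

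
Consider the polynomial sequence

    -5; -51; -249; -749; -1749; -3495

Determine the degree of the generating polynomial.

Δ: -46, -198, -500, -1000, -1746
Δ²: -152, -302, -500, -746
Δ³: -150, -198, -246
Δ⁴: -48, -48
The fourth differences are constant, so the polynomial has degree 4.

4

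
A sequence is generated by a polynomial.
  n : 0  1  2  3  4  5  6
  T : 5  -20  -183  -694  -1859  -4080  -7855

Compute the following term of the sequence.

-13778

First differences: -25, -163, -511, -1165, -2221, -3775
Second differences: -138, -348, -654, -1056, -1554
Third differences: -210, -306, -402, -498
Fourth differences: -96, -96, -96
Fourth differences constant at -96.
-498 − 96 = -594;  -1554 − 594 = -2148;  -3775 − 2148 = -5923;  -7855 − 5923 = -13778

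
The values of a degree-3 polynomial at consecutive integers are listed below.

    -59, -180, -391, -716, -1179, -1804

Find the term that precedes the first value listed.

Δ: -121, -211, -325, -463, -625
Δ²: -90, -114, -138, -162
Δ³: -24, -24, -24
The third differences are constant at -24.
Work back: -90 + 24 = -66;  -121 + 66 = -55;  -59 + 55 = -4

-4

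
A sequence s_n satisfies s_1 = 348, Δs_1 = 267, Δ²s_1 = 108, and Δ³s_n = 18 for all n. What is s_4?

Build the table forward from the leading diagonal:
Δ³: 18  18  18  18
Δ²: 108  126  144  162
Δ: 267  375  501  645
s: 348  615  990  1491

1491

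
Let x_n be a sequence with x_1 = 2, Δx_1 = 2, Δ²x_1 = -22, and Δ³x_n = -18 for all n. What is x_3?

Build the table forward from the leading diagonal:
Δ³: -18, -18, -18
Δ²: -22, -40, -58
Δ: 2, -20, -60
x: 2, 4, -16

-16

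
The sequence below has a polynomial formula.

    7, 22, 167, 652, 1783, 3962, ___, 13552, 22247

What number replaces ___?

7687

Using the first 6 terms:
First differences: 15  145  485  1131  2179
Second differences: 130  340  646  1048
Third differences: 210  306  402
Fourth differences: 96  96
Constant fourth difference = 96.
Extend forward: 402 + 96 = 498;  1048 + 498 = 1546;  2179 + 1546 = 3725;  3962 + 3725 = 7687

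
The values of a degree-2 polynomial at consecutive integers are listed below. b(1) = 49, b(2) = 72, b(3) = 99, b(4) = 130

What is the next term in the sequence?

165

23, 27, 31
4, 4
Constant second difference = 4, so extend:
31 + 4 = 35;  130 + 35 = 165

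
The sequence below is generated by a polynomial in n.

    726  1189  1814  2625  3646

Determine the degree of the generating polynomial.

D1: 463, 625, 811, 1021
D2: 162, 186, 210
D3: 24, 24
The third differences are constant, so the polynomial has degree 3.

3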